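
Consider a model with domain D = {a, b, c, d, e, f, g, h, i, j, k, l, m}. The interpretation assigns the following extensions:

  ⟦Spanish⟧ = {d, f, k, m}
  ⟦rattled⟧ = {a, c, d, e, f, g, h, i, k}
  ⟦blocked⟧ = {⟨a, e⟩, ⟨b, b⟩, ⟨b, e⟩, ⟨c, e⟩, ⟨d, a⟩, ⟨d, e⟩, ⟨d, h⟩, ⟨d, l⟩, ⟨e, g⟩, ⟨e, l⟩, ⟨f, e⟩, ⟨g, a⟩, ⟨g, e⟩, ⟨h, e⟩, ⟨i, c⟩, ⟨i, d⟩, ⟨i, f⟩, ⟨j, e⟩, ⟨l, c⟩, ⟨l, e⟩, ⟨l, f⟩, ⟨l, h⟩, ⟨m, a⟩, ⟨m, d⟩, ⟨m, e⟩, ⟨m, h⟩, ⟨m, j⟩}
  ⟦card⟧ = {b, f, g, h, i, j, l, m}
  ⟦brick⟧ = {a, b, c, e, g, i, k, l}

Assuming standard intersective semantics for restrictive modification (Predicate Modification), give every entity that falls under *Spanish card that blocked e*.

⟦that blocked e⟧ = {x : ⟨x, e⟩ ∈ ⟦blocked⟧} = {a, b, c, d, f, g, h, j, l, m}
⟦card⟧ = {b, f, g, h, i, j, l, m}
… ∩ ⟦that blocked e⟧ = {b, f, g, h, i, j, l, m} ∩ {a, b, c, d, f, g, h, j, l, m} = {b, f, g, h, j, l, m}
… ∩ ⟦Spanish⟧ = {b, f, g, h, j, l, m} ∩ {d, f, k, m} = {f, m}
So ⟦Spanish card that blocked e⟧ = {f, m}.

{f, m}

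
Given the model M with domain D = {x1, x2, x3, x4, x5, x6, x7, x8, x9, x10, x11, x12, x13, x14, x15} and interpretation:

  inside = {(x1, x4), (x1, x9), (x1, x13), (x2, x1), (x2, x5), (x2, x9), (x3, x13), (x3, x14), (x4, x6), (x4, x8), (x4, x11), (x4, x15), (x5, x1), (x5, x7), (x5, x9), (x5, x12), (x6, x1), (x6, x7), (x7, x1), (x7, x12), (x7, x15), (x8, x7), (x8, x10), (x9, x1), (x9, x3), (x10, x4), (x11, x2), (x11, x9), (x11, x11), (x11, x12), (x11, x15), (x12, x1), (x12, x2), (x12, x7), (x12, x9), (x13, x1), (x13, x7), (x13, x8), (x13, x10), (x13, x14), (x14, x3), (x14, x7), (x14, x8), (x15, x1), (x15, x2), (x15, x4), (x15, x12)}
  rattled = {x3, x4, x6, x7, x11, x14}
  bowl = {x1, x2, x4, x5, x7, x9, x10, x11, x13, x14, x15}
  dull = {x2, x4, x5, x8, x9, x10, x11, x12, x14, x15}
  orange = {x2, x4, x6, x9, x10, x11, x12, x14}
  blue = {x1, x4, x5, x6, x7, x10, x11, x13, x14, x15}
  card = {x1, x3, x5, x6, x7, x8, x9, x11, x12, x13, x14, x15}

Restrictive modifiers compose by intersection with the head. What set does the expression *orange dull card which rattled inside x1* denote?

{ }

⟦which rattled⟧ = ⟦rattled⟧ = {x3, x4, x6, x7, x11, x14}
⟦inside x1⟧ = {x : ⟨x, x1⟩ ∈ ⟦inside⟧} = {x2, x5, x6, x7, x9, x12, x13, x15}
⟦card⟧ = {x1, x3, x5, x6, x7, x8, x9, x11, x12, x13, x14, x15}
… ∩ ⟦which rattled⟧ = {x1, x3, x5, x6, x7, x8, x9, x11, x12, x13, x14, x15} ∩ {x3, x4, x6, x7, x11, x14} = {x3, x6, x7, x11, x14}
… ∩ ⟦inside x1⟧ = {x3, x6, x7, x11, x14} ∩ {x2, x5, x6, x7, x9, x12, x13, x15} = {x6, x7}
… ∩ ⟦orange⟧ = {x6, x7} ∩ {x2, x4, x6, x9, x10, x11, x12, x14} = {x6}
… ∩ ⟦dull⟧ = {x6} ∩ {x2, x4, x5, x8, x9, x10, x11, x12, x14, x15} = ∅
So ⟦orange dull card which rattled inside x1⟧ = { }.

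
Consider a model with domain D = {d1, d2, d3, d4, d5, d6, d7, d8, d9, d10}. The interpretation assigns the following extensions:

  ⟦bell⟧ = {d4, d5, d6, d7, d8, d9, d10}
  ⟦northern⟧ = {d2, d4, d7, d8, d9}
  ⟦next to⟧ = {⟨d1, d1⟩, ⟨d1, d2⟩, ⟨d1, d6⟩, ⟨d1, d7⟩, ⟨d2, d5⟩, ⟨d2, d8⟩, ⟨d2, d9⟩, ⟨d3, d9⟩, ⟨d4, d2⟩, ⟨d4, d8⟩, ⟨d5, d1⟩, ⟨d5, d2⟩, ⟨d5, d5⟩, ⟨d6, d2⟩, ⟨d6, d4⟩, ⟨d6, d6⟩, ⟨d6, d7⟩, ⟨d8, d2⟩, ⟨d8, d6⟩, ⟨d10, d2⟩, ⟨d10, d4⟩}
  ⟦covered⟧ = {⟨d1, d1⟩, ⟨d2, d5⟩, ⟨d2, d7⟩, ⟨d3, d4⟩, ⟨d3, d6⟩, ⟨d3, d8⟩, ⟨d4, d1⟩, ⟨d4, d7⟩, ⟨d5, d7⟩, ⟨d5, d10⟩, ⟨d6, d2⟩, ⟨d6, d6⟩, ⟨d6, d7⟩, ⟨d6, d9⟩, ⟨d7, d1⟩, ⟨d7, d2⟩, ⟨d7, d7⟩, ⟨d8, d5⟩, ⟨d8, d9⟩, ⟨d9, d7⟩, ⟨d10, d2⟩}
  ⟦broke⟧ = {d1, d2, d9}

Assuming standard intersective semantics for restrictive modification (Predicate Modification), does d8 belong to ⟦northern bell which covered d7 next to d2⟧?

no

⟦which covered d7⟧ = {x : ⟨x, d7⟩ ∈ ⟦covered⟧} = {d2, d4, d5, d6, d7, d9}
⟦next to d2⟧ = {x : ⟨x, d2⟩ ∈ ⟦next to⟧} = {d1, d4, d5, d6, d8, d10}
⟦bell⟧ = {d4, d5, d6, d7, d8, d9, d10}
… ∩ ⟦which covered d7⟧ = {d4, d5, d6, d7, d8, d9, d10} ∩ {d2, d4, d5, d6, d7, d9} = {d4, d5, d6, d7, d9}
… ∩ ⟦next to d2⟧ = {d4, d5, d6, d7, d9} ∩ {d1, d4, d5, d6, d8, d10} = {d4, d5, d6}
… ∩ ⟦northern⟧ = {d4, d5, d6} ∩ {d2, d4, d7, d8, d9} = {d4}
⟦northern bell which covered d7 next to d2⟧ = {d4}; d8 ∉ this set.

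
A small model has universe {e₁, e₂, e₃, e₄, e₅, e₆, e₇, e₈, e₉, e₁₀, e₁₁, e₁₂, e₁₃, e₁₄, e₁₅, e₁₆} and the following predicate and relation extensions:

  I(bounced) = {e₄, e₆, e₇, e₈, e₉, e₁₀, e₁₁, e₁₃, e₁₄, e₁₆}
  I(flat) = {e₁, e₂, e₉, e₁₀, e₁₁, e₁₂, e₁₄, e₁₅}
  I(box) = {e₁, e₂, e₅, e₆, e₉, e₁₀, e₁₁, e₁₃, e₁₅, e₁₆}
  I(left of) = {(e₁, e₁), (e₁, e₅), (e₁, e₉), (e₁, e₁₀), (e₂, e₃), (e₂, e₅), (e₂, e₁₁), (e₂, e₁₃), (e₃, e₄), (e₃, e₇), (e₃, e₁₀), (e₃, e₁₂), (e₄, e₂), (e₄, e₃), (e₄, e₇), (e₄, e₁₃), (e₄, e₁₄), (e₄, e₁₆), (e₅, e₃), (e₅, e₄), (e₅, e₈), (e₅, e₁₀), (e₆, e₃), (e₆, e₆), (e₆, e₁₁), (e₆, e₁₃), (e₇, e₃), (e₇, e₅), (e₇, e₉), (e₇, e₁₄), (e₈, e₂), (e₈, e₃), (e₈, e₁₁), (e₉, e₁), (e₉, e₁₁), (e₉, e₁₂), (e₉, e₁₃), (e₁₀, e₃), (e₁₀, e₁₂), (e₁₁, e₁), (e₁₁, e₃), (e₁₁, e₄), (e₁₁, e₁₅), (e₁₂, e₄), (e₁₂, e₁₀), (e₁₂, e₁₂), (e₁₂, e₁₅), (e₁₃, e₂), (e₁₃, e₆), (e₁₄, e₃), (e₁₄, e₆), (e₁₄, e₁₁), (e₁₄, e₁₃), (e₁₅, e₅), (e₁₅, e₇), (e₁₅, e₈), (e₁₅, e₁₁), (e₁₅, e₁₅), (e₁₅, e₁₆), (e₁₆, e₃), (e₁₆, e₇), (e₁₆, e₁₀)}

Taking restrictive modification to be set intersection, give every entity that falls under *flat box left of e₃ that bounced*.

⟦left of e₃⟧ = {x : ⟨x, e₃⟩ ∈ ⟦left of⟧} = {e₂, e₄, e₅, e₆, e₇, e₈, e₁₀, e₁₁, e₁₄, e₁₆}
⟦that bounced⟧ = ⟦bounced⟧ = {e₄, e₆, e₇, e₈, e₉, e₁₀, e₁₁, e₁₃, e₁₄, e₁₆}
⟦box⟧ = {e₁, e₂, e₅, e₆, e₉, e₁₀, e₁₁, e₁₃, e₁₅, e₁₆}
… ∩ ⟦left of e₃⟧ = {e₁, e₂, e₅, e₆, e₉, e₁₀, e₁₁, e₁₃, e₁₅, e₁₆} ∩ {e₂, e₄, e₅, e₆, e₇, e₈, e₁₀, e₁₁, e₁₄, e₁₆} = {e₂, e₅, e₆, e₁₀, e₁₁, e₁₆}
… ∩ ⟦that bounced⟧ = {e₂, e₅, e₆, e₁₀, e₁₁, e₁₆} ∩ {e₄, e₆, e₇, e₈, e₉, e₁₀, e₁₁, e₁₃, e₁₄, e₁₆} = {e₆, e₁₀, e₁₁, e₁₆}
… ∩ ⟦flat⟧ = {e₆, e₁₀, e₁₁, e₁₆} ∩ {e₁, e₂, e₉, e₁₀, e₁₁, e₁₂, e₁₄, e₁₅} = {e₁₀, e₁₁}
So ⟦flat box left of e₃ that bounced⟧ = {e₁₀, e₁₁}.

{e₁₀, e₁₁}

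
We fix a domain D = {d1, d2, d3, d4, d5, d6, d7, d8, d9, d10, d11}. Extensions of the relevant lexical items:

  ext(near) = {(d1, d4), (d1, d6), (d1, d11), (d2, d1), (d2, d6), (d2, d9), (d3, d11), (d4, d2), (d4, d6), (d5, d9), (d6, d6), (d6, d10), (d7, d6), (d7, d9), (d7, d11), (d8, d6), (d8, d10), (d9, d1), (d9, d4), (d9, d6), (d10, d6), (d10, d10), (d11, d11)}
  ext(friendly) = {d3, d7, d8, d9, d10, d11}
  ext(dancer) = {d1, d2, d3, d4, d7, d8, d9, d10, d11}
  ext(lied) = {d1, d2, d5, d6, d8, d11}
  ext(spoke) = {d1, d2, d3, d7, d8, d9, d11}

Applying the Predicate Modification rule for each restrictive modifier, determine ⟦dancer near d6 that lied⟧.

{d1, d2, d8}

⟦near d6⟧ = {x : ⟨x, d6⟩ ∈ ⟦near⟧} = {d1, d2, d4, d6, d7, d8, d9, d10}
⟦that lied⟧ = ⟦lied⟧ = {d1, d2, d5, d6, d8, d11}
⟦dancer⟧ = {d1, d2, d3, d4, d7, d8, d9, d10, d11}
… ∩ ⟦near d6⟧ = {d1, d2, d3, d4, d7, d8, d9, d10, d11} ∩ {d1, d2, d4, d6, d7, d8, d9, d10} = {d1, d2, d4, d7, d8, d9, d10}
… ∩ ⟦that lied⟧ = {d1, d2, d4, d7, d8, d9, d10} ∩ {d1, d2, d5, d6, d8, d11} = {d1, d2, d8}
So ⟦dancer near d6 that lied⟧ = {d1, d2, d8}.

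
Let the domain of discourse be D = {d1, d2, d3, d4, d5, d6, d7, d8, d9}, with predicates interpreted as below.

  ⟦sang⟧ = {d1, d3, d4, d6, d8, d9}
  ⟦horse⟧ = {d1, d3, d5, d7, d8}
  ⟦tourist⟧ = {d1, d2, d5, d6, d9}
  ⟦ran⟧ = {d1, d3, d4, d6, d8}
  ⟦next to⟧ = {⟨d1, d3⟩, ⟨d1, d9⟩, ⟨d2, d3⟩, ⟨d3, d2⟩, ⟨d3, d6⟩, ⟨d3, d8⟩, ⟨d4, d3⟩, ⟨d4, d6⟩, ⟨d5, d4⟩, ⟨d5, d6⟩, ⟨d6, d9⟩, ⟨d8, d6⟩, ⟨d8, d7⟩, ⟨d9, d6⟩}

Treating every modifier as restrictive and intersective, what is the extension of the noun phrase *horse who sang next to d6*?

⟦who sang⟧ = ⟦sang⟧ = {d1, d3, d4, d6, d8, d9}
⟦next to d6⟧ = {x : ⟨x, d6⟩ ∈ ⟦next to⟧} = {d3, d4, d5, d8, d9}
⟦horse⟧ = {d1, d3, d5, d7, d8}
… ∩ ⟦who sang⟧ = {d1, d3, d5, d7, d8} ∩ {d1, d3, d4, d6, d8, d9} = {d1, d3, d8}
… ∩ ⟦next to d6⟧ = {d1, d3, d8} ∩ {d3, d4, d5, d8, d9} = {d3, d8}
So ⟦horse who sang next to d6⟧ = {d3, d8}.

{d3, d8}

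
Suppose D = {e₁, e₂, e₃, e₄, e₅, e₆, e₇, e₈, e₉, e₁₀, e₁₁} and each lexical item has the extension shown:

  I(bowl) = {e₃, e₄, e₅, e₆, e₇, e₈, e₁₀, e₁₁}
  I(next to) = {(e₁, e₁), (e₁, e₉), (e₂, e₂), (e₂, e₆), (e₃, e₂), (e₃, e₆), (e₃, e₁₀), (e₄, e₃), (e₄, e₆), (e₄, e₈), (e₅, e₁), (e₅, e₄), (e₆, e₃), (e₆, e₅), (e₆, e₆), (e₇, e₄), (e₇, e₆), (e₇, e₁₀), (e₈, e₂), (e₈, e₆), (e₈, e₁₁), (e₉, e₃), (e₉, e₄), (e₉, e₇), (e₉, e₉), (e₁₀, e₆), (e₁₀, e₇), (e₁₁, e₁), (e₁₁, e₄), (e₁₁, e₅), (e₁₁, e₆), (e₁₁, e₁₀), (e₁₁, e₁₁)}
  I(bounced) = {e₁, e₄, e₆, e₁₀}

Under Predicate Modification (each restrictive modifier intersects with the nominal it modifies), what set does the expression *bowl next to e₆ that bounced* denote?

{e₄, e₆, e₁₀}

⟦next to e₆⟧ = {x : ⟨x, e₆⟩ ∈ ⟦next to⟧} = {e₂, e₃, e₄, e₆, e₇, e₈, e₁₀, e₁₁}
⟦that bounced⟧ = ⟦bounced⟧ = {e₁, e₄, e₆, e₁₀}
⟦bowl⟧ = {e₃, e₄, e₅, e₆, e₇, e₈, e₁₀, e₁₁}
… ∩ ⟦next to e₆⟧ = {e₃, e₄, e₅, e₆, e₇, e₈, e₁₀, e₁₁} ∩ {e₂, e₃, e₄, e₆, e₇, e₈, e₁₀, e₁₁} = {e₃, e₄, e₆, e₇, e₈, e₁₀, e₁₁}
… ∩ ⟦that bounced⟧ = {e₃, e₄, e₆, e₇, e₈, e₁₀, e₁₁} ∩ {e₁, e₄, e₆, e₁₀} = {e₄, e₆, e₁₀}
So ⟦bowl next to e₆ that bounced⟧ = {e₄, e₆, e₁₀}.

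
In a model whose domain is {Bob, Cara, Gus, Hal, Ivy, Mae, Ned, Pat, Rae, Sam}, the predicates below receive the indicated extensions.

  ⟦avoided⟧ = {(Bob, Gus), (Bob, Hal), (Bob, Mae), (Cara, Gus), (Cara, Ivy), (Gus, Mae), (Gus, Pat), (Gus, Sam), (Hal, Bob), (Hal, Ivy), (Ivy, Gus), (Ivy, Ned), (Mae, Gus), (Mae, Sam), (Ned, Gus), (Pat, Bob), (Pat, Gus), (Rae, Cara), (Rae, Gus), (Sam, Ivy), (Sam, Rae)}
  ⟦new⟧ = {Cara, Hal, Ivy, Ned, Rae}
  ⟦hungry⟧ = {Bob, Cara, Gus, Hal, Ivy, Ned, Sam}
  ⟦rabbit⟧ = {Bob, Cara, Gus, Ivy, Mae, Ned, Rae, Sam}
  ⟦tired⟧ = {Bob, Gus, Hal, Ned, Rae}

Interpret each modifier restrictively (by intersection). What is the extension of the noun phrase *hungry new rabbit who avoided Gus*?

{Cara, Ivy, Ned}

⟦who avoided Gus⟧ = {x : ⟨x, Gus⟩ ∈ ⟦avoided⟧} = {Bob, Cara, Ivy, Mae, Ned, Pat, Rae}
⟦rabbit⟧ = {Bob, Cara, Gus, Ivy, Mae, Ned, Rae, Sam}
… ∩ ⟦who avoided Gus⟧ = {Bob, Cara, Gus, Ivy, Mae, Ned, Rae, Sam} ∩ {Bob, Cara, Ivy, Mae, Ned, Pat, Rae} = {Bob, Cara, Ivy, Mae, Ned, Rae}
… ∩ ⟦hungry⟧ = {Bob, Cara, Ivy, Mae, Ned, Rae} ∩ {Bob, Cara, Gus, Hal, Ivy, Ned, Sam} = {Bob, Cara, Ivy, Ned}
… ∩ ⟦new⟧ = {Bob, Cara, Ivy, Ned} ∩ {Cara, Hal, Ivy, Ned, Rae} = {Cara, Ivy, Ned}
So ⟦hungry new rabbit who avoided Gus⟧ = {Cara, Ivy, Ned}.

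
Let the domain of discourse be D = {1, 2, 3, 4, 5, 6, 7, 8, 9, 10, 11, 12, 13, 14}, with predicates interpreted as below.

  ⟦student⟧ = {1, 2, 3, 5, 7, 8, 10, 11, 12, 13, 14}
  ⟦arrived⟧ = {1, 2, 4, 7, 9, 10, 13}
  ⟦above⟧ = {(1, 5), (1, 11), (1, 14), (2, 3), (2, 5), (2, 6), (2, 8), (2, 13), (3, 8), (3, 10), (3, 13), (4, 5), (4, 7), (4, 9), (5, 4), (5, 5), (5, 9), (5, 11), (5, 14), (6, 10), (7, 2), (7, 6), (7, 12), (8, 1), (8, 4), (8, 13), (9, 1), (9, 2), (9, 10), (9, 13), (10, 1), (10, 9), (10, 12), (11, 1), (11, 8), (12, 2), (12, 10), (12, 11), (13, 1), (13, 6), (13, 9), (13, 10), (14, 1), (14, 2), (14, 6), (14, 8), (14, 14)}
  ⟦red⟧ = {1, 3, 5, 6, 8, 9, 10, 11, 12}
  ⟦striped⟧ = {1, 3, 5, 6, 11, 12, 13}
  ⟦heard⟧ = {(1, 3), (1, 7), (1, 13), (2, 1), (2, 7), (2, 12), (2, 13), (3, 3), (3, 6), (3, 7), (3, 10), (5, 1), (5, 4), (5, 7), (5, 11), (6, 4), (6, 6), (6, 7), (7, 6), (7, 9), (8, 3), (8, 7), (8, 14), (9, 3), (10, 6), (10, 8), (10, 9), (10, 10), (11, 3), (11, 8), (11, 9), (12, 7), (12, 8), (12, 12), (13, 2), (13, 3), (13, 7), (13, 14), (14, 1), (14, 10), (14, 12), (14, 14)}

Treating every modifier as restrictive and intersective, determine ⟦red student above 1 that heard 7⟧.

⟦above 1⟧ = {x : ⟨x, 1⟩ ∈ ⟦above⟧} = {8, 9, 10, 11, 13, 14}
⟦that heard 7⟧ = {x : ⟨x, 7⟩ ∈ ⟦heard⟧} = {1, 2, 3, 5, 6, 8, 12, 13}
⟦student⟧ = {1, 2, 3, 5, 7, 8, 10, 11, 12, 13, 14}
… ∩ ⟦above 1⟧ = {1, 2, 3, 5, 7, 8, 10, 11, 12, 13, 14} ∩ {8, 9, 10, 11, 13, 14} = {8, 10, 11, 13, 14}
… ∩ ⟦that heard 7⟧ = {8, 10, 11, 13, 14} ∩ {1, 2, 3, 5, 6, 8, 12, 13} = {8, 13}
… ∩ ⟦red⟧ = {8, 13} ∩ {1, 3, 5, 6, 8, 9, 10, 11, 12} = {8}
So ⟦red student above 1 that heard 7⟧ = {8}.

{8}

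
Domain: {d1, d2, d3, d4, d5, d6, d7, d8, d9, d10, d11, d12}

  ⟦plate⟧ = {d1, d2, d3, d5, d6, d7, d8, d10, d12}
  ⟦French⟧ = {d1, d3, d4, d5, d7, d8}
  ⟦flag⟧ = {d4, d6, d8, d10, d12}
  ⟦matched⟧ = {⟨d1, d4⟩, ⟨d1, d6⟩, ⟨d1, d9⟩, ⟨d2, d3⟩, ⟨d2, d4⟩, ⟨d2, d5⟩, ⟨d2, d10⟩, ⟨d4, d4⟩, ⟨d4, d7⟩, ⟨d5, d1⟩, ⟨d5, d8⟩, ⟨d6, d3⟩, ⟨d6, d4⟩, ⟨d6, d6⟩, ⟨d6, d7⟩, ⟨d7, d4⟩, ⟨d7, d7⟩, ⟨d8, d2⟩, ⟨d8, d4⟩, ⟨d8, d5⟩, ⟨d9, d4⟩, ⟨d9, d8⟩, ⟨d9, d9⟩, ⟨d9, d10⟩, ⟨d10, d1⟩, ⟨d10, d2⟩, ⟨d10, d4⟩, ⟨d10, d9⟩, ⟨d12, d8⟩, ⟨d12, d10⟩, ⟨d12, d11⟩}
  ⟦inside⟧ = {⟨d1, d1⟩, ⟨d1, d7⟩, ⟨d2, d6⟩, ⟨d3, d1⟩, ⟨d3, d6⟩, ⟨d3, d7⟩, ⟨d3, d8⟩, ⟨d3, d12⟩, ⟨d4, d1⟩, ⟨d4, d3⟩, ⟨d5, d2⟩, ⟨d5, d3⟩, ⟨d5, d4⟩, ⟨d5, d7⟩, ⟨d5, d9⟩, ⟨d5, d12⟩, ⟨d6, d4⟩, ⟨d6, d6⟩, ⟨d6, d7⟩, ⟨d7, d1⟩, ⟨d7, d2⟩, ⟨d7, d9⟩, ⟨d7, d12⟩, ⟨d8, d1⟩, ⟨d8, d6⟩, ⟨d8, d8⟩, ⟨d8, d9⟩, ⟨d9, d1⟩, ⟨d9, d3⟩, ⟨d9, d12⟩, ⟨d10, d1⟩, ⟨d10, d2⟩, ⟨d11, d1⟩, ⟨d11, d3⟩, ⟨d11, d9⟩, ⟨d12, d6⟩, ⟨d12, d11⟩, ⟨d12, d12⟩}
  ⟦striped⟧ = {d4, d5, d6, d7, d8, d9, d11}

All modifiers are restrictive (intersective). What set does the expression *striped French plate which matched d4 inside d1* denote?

{d7, d8}

⟦which matched d4⟧ = {x : ⟨x, d4⟩ ∈ ⟦matched⟧} = {d1, d2, d4, d6, d7, d8, d9, d10}
⟦inside d1⟧ = {x : ⟨x, d1⟩ ∈ ⟦inside⟧} = {d1, d3, d4, d7, d8, d9, d10, d11}
⟦plate⟧ = {d1, d2, d3, d5, d6, d7, d8, d10, d12}
… ∩ ⟦which matched d4⟧ = {d1, d2, d3, d5, d6, d7, d8, d10, d12} ∩ {d1, d2, d4, d6, d7, d8, d9, d10} = {d1, d2, d6, d7, d8, d10}
… ∩ ⟦inside d1⟧ = {d1, d2, d6, d7, d8, d10} ∩ {d1, d3, d4, d7, d8, d9, d10, d11} = {d1, d7, d8, d10}
… ∩ ⟦striped⟧ = {d1, d7, d8, d10} ∩ {d4, d5, d6, d7, d8, d9, d11} = {d7, d8}
… ∩ ⟦French⟧ = {d7, d8} ∩ {d1, d3, d4, d5, d7, d8} = {d7, d8}
So ⟦striped French plate which matched d4 inside d1⟧ = {d7, d8}.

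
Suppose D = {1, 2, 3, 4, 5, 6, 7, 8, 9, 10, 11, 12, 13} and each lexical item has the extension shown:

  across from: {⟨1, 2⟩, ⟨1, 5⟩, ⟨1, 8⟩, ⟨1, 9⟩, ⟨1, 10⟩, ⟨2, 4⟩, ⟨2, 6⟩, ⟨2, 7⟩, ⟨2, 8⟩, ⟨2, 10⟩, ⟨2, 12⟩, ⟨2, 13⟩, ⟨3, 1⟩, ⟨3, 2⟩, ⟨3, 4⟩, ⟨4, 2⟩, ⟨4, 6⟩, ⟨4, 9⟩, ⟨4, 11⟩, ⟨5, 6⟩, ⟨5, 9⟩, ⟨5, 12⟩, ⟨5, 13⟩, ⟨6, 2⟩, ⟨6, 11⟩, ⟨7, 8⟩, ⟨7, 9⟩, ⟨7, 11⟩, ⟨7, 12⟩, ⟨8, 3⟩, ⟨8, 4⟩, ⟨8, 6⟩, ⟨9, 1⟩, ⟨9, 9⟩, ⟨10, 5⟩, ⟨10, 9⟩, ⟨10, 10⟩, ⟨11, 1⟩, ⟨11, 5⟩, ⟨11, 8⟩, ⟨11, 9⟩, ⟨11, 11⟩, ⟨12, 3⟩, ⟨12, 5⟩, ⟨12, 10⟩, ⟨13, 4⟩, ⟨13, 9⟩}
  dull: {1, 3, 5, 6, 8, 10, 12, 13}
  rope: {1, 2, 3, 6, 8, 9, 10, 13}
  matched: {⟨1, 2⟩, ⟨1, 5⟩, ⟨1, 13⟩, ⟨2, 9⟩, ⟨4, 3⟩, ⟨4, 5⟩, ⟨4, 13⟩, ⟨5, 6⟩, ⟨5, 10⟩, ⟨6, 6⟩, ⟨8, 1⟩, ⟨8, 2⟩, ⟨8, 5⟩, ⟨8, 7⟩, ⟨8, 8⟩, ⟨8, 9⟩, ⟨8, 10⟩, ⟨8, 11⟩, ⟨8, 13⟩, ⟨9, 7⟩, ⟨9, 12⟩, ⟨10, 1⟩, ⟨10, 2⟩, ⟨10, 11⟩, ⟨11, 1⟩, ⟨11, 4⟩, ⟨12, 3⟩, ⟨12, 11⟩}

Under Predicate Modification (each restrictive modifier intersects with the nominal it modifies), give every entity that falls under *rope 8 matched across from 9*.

⟦8 matched⟧ = {x : ⟨8, x⟩ ∈ ⟦matched⟧} = {1, 2, 5, 7, 8, 9, 10, 11, 13}
⟦across from 9⟧ = {x : ⟨x, 9⟩ ∈ ⟦across from⟧} = {1, 4, 5, 7, 9, 10, 11, 13}
⟦rope⟧ = {1, 2, 3, 6, 8, 9, 10, 13}
… ∩ ⟦8 matched⟧ = {1, 2, 3, 6, 8, 9, 10, 13} ∩ {1, 2, 5, 7, 8, 9, 10, 11, 13} = {1, 2, 8, 9, 10, 13}
… ∩ ⟦across from 9⟧ = {1, 2, 8, 9, 10, 13} ∩ {1, 4, 5, 7, 9, 10, 11, 13} = {1, 9, 10, 13}
So ⟦rope 8 matched across from 9⟧ = {1, 9, 10, 13}.

{1, 9, 10, 13}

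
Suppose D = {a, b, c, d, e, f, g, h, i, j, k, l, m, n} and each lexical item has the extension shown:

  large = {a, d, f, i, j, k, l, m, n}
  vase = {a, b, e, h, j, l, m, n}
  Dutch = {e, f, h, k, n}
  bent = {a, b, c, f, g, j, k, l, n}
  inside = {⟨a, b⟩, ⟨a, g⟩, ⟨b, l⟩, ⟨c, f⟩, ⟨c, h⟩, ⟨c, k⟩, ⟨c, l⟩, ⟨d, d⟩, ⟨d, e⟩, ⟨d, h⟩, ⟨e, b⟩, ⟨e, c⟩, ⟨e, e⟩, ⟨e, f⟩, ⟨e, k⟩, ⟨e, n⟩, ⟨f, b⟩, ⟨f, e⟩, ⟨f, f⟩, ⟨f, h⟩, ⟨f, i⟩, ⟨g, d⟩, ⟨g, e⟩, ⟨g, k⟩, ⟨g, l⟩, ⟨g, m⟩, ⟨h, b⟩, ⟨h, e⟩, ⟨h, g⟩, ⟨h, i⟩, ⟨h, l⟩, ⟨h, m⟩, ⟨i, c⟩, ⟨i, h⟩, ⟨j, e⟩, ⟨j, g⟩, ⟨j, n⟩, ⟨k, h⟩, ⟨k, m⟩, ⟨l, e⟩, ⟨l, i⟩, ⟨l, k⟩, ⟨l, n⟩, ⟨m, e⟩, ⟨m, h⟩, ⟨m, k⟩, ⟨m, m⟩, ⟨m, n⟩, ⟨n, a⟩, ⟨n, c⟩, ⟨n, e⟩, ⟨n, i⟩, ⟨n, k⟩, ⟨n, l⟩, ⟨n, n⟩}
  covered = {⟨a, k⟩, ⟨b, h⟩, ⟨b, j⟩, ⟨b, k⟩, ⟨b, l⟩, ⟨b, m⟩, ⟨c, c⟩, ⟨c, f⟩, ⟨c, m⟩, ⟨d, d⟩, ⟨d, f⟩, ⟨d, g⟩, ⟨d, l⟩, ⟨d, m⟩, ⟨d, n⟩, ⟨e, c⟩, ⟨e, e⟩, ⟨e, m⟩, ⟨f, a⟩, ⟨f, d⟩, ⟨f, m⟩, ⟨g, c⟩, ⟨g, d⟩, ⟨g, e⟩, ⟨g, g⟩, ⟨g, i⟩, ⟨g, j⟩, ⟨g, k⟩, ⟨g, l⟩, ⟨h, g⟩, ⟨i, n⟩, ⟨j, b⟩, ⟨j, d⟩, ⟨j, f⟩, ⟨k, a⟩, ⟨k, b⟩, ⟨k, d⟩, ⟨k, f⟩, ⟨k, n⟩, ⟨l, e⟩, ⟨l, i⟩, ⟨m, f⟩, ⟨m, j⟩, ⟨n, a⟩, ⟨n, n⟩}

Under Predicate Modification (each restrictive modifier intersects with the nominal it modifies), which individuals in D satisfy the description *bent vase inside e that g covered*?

⟦inside e⟧ = {x : ⟨x, e⟩ ∈ ⟦inside⟧} = {d, e, f, g, h, j, l, m, n}
⟦that g covered⟧ = {x : ⟨g, x⟩ ∈ ⟦covered⟧} = {c, d, e, g, i, j, k, l}
⟦vase⟧ = {a, b, e, h, j, l, m, n}
… ∩ ⟦inside e⟧ = {a, b, e, h, j, l, m, n} ∩ {d, e, f, g, h, j, l, m, n} = {e, h, j, l, m, n}
… ∩ ⟦that g covered⟧ = {e, h, j, l, m, n} ∩ {c, d, e, g, i, j, k, l} = {e, j, l}
… ∩ ⟦bent⟧ = {e, j, l} ∩ {a, b, c, f, g, j, k, l, n} = {j, l}
So ⟦bent vase inside e that g covered⟧ = {j, l}.

{j, l}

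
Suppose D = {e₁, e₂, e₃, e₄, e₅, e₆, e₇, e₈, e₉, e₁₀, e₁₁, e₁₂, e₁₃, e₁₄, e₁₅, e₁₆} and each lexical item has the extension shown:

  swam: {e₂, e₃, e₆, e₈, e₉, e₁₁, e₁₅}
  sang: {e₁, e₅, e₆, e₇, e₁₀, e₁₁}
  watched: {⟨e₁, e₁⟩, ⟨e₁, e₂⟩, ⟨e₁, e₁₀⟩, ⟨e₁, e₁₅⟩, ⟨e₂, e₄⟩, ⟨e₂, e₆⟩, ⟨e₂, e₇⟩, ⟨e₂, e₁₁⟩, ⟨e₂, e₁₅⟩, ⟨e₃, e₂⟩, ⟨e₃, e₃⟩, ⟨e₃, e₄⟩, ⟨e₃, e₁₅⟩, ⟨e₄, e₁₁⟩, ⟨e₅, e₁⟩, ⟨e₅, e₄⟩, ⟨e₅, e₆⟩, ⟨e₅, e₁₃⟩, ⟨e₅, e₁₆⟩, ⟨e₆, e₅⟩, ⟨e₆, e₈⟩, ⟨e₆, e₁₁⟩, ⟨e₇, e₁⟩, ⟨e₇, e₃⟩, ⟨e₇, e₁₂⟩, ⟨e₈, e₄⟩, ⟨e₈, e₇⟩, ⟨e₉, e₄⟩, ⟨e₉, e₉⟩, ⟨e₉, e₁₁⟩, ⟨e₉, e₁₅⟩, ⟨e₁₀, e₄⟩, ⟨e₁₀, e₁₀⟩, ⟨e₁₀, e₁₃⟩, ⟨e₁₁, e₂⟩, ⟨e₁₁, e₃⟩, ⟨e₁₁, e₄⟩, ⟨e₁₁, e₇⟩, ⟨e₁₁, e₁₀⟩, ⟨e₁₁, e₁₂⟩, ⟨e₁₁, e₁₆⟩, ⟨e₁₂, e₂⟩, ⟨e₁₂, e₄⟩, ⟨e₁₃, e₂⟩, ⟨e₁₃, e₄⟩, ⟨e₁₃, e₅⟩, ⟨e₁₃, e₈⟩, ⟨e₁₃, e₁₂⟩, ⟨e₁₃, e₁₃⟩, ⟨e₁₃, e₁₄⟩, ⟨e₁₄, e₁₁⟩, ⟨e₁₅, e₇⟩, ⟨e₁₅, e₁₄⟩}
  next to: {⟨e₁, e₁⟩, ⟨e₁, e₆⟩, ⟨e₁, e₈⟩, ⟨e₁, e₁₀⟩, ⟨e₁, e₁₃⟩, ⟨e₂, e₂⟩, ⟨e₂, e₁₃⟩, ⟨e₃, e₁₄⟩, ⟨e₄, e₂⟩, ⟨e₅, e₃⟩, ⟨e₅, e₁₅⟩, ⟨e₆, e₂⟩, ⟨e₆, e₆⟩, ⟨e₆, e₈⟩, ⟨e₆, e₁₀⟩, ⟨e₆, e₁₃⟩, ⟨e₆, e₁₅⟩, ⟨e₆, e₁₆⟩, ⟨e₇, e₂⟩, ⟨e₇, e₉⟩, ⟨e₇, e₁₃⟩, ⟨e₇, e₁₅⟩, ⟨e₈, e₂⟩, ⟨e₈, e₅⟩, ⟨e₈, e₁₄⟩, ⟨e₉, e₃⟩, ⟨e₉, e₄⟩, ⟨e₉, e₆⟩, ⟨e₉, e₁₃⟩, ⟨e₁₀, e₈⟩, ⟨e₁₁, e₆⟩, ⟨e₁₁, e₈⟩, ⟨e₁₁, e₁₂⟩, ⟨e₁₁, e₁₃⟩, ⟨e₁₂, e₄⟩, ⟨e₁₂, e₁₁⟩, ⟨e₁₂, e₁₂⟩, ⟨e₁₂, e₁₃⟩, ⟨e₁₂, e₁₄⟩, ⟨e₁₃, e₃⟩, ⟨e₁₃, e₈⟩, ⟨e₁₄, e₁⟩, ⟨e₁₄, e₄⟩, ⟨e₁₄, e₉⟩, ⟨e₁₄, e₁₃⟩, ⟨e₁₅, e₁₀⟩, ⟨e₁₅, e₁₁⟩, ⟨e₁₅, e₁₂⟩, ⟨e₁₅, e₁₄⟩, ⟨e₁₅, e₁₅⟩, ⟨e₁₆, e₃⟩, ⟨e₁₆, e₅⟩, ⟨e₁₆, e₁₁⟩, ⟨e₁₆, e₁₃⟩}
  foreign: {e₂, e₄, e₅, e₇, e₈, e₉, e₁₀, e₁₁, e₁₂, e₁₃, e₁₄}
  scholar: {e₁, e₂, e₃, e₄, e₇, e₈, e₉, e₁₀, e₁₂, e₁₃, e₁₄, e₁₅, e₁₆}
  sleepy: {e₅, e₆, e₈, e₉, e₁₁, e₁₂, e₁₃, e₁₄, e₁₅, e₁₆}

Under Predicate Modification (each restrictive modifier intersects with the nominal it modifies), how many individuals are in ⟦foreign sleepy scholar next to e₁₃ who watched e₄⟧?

2

⟦next to e₁₃⟧ = {x : ⟨x, e₁₃⟩ ∈ ⟦next to⟧} = {e₁, e₂, e₆, e₇, e₉, e₁₁, e₁₂, e₁₄, e₁₆}
⟦who watched e₄⟧ = {x : ⟨x, e₄⟩ ∈ ⟦watched⟧} = {e₂, e₃, e₅, e₈, e₉, e₁₀, e₁₁, e₁₂, e₁₃}
⟦scholar⟧ = {e₁, e₂, e₃, e₄, e₇, e₈, e₉, e₁₀, e₁₂, e₁₃, e₁₄, e₁₅, e₁₆}
… ∩ ⟦next to e₁₃⟧ = {e₁, e₂, e₃, e₄, e₇, e₈, e₉, e₁₀, e₁₂, e₁₃, e₁₄, e₁₅, e₁₆} ∩ {e₁, e₂, e₆, e₇, e₉, e₁₁, e₁₂, e₁₄, e₁₆} = {e₁, e₂, e₇, e₉, e₁₂, e₁₄, e₁₆}
… ∩ ⟦who watched e₄⟧ = {e₁, e₂, e₇, e₉, e₁₂, e₁₄, e₁₆} ∩ {e₂, e₃, e₅, e₈, e₉, e₁₀, e₁₁, e₁₂, e₁₃} = {e₂, e₉, e₁₂}
… ∩ ⟦foreign⟧ = {e₂, e₉, e₁₂} ∩ {e₂, e₄, e₅, e₇, e₈, e₉, e₁₀, e₁₁, e₁₂, e₁₃, e₁₄} = {e₂, e₉, e₁₂}
… ∩ ⟦sleepy⟧ = {e₂, e₉, e₁₂} ∩ {e₅, e₆, e₈, e₉, e₁₁, e₁₂, e₁₃, e₁₄, e₁₅, e₁₆} = {e₉, e₁₂}
⟦foreign sleepy scholar next to e₁₃ who watched e₄⟧ = {e₉, e₁₂}, so the cardinality is 2.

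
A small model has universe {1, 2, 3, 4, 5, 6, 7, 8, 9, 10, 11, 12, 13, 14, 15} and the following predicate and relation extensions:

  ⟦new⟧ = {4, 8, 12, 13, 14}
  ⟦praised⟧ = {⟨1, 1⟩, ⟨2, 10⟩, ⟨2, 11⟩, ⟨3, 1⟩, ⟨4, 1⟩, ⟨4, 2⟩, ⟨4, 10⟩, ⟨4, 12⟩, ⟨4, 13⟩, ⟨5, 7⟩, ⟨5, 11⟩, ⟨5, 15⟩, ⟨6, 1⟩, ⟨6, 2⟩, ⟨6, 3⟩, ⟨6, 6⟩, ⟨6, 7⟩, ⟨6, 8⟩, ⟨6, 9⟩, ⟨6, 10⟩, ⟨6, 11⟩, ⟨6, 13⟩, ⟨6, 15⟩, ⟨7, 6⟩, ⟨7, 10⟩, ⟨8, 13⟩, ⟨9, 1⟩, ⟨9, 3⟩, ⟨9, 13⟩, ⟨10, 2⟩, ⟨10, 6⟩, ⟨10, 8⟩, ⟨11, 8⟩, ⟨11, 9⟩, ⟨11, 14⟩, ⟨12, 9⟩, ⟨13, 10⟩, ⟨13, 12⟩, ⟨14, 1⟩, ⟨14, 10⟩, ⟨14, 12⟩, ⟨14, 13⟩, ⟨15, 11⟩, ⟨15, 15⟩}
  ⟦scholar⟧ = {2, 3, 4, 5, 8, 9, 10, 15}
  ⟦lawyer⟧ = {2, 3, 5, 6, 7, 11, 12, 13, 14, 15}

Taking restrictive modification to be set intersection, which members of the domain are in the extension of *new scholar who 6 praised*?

{8}

⟦who 6 praised⟧ = {x : ⟨6, x⟩ ∈ ⟦praised⟧} = {1, 2, 3, 6, 7, 8, 9, 10, 11, 13, 15}
⟦scholar⟧ = {2, 3, 4, 5, 8, 9, 10, 15}
… ∩ ⟦who 6 praised⟧ = {2, 3, 4, 5, 8, 9, 10, 15} ∩ {1, 2, 3, 6, 7, 8, 9, 10, 11, 13, 15} = {2, 3, 8, 9, 10, 15}
… ∩ ⟦new⟧ = {2, 3, 8, 9, 10, 15} ∩ {4, 8, 12, 13, 14} = {8}
So ⟦new scholar who 6 praised⟧ = {8}.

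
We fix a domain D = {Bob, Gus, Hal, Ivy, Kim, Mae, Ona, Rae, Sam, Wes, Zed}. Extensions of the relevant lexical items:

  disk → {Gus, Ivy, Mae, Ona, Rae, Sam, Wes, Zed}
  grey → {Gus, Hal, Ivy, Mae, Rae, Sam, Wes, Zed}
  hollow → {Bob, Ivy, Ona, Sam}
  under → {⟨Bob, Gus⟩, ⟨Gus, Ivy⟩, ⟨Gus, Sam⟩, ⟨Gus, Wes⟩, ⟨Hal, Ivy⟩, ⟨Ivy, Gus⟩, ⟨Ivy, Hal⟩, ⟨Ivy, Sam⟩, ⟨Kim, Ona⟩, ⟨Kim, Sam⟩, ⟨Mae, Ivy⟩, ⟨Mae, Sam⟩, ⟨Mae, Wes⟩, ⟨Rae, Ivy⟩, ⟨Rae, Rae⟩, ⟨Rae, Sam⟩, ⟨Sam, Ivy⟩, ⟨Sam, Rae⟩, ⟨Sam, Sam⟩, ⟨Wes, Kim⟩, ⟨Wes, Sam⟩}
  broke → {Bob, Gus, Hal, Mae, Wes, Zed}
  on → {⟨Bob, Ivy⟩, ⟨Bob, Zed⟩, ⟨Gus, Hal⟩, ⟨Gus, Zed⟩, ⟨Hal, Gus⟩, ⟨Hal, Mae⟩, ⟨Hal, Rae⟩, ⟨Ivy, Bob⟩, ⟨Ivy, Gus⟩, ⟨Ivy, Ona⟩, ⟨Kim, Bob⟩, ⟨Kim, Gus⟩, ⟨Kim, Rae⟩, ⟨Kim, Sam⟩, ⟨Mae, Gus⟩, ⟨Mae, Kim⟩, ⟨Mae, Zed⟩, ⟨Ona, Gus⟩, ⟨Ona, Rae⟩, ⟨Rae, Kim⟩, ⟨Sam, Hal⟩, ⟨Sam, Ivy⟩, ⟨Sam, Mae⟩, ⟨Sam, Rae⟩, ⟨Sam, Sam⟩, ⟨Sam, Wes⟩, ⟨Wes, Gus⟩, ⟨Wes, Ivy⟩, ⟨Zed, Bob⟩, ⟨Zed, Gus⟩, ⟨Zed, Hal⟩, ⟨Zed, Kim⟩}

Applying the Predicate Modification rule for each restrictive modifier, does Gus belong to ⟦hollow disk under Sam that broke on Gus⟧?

⟦under Sam⟧ = {x : ⟨x, Sam⟩ ∈ ⟦under⟧} = {Gus, Ivy, Kim, Mae, Rae, Sam, Wes}
⟦that broke⟧ = ⟦broke⟧ = {Bob, Gus, Hal, Mae, Wes, Zed}
⟦on Gus⟧ = {x : ⟨x, Gus⟩ ∈ ⟦on⟧} = {Hal, Ivy, Kim, Mae, Ona, Wes, Zed}
⟦disk⟧ = {Gus, Ivy, Mae, Ona, Rae, Sam, Wes, Zed}
… ∩ ⟦under Sam⟧ = {Gus, Ivy, Mae, Ona, Rae, Sam, Wes, Zed} ∩ {Gus, Ivy, Kim, Mae, Rae, Sam, Wes} = {Gus, Ivy, Mae, Rae, Sam, Wes}
… ∩ ⟦that broke⟧ = {Gus, Ivy, Mae, Rae, Sam, Wes} ∩ {Bob, Gus, Hal, Mae, Wes, Zed} = {Gus, Mae, Wes}
… ∩ ⟦on Gus⟧ = {Gus, Mae, Wes} ∩ {Hal, Ivy, Kim, Mae, Ona, Wes, Zed} = {Mae, Wes}
… ∩ ⟦hollow⟧ = {Mae, Wes} ∩ {Bob, Ivy, Ona, Sam} = ∅
⟦hollow disk under Sam that broke on Gus⟧ = ∅; Gus ∉ this set.

no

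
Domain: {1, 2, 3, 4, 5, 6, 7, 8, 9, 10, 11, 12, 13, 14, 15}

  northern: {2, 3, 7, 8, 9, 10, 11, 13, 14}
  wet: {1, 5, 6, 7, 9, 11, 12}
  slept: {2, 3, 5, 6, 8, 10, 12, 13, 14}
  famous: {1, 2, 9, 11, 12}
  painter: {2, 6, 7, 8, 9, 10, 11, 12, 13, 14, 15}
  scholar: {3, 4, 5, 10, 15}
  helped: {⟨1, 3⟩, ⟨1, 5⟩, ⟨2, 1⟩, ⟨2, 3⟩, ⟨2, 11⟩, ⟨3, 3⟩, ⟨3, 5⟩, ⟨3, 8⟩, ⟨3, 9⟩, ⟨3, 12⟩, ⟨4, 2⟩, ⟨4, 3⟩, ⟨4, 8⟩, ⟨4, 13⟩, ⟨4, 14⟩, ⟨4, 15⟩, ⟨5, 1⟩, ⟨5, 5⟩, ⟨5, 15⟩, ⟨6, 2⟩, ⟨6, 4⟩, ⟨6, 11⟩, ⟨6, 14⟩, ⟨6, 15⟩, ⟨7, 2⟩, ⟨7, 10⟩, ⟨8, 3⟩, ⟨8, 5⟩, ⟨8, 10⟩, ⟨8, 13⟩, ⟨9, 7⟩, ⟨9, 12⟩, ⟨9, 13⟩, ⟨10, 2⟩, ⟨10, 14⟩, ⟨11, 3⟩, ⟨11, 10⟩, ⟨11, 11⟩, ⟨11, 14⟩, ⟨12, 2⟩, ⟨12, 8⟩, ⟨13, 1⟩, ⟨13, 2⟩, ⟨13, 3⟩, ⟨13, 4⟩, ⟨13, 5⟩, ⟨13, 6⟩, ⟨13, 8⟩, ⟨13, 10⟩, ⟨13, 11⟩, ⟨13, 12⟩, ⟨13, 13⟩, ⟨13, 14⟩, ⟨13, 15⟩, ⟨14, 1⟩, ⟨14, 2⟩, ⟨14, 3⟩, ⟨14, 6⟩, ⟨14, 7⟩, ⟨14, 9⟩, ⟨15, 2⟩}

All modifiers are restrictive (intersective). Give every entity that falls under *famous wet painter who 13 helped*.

{11, 12}

⟦who 13 helped⟧ = {x : ⟨13, x⟩ ∈ ⟦helped⟧} = {1, 2, 3, 4, 5, 6, 8, 10, 11, 12, 13, 14, 15}
⟦painter⟧ = {2, 6, 7, 8, 9, 10, 11, 12, 13, 14, 15}
… ∩ ⟦who 13 helped⟧ = {2, 6, 7, 8, 9, 10, 11, 12, 13, 14, 15} ∩ {1, 2, 3, 4, 5, 6, 8, 10, 11, 12, 13, 14, 15} = {2, 6, 8, 10, 11, 12, 13, 14, 15}
… ∩ ⟦famous⟧ = {2, 6, 8, 10, 11, 12, 13, 14, 15} ∩ {1, 2, 9, 11, 12} = {2, 11, 12}
… ∩ ⟦wet⟧ = {2, 11, 12} ∩ {1, 5, 6, 7, 9, 11, 12} = {11, 12}
So ⟦famous wet painter who 13 helped⟧ = {11, 12}.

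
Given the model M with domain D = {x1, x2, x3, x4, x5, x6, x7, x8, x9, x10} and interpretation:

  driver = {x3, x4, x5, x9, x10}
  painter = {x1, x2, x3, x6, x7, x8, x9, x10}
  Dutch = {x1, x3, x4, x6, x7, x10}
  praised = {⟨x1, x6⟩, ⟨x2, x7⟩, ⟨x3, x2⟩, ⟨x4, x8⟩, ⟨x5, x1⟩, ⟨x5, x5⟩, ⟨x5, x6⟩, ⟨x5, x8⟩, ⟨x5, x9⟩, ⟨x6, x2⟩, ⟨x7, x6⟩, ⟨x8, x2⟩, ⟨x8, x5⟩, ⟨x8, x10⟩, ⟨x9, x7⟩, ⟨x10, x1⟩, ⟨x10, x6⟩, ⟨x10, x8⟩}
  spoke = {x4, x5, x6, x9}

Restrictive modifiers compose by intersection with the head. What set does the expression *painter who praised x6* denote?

{x1, x7, x10}

⟦who praised x6⟧ = {x : ⟨x, x6⟩ ∈ ⟦praised⟧} = {x1, x5, x7, x10}
⟦painter⟧ = {x1, x2, x3, x6, x7, x8, x9, x10}
… ∩ ⟦who praised x6⟧ = {x1, x2, x3, x6, x7, x8, x9, x10} ∩ {x1, x5, x7, x10} = {x1, x7, x10}
So ⟦painter who praised x6⟧ = {x1, x7, x10}.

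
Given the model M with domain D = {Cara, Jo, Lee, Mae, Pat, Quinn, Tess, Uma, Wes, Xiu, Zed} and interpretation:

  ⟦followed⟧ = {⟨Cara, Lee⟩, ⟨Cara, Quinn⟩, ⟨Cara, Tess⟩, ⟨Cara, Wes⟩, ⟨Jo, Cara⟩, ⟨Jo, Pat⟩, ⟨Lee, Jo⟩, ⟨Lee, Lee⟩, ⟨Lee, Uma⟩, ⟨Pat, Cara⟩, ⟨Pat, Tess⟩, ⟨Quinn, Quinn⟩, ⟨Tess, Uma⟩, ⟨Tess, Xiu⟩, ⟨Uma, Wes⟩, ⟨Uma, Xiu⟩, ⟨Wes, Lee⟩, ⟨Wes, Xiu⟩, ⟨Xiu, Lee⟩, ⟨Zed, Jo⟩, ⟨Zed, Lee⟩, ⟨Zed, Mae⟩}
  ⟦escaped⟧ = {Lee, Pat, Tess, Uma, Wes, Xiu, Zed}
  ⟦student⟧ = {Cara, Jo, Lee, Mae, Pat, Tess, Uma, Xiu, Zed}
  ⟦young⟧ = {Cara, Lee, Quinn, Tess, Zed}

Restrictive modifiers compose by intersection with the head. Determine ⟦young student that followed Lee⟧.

⟦that followed Lee⟧ = {x : ⟨x, Lee⟩ ∈ ⟦followed⟧} = {Cara, Lee, Wes, Xiu, Zed}
⟦student⟧ = {Cara, Jo, Lee, Mae, Pat, Tess, Uma, Xiu, Zed}
… ∩ ⟦that followed Lee⟧ = {Cara, Jo, Lee, Mae, Pat, Tess, Uma, Xiu, Zed} ∩ {Cara, Lee, Wes, Xiu, Zed} = {Cara, Lee, Xiu, Zed}
… ∩ ⟦young⟧ = {Cara, Lee, Xiu, Zed} ∩ {Cara, Lee, Quinn, Tess, Zed} = {Cara, Lee, Zed}
So ⟦young student that followed Lee⟧ = {Cara, Lee, Zed}.

{Cara, Lee, Zed}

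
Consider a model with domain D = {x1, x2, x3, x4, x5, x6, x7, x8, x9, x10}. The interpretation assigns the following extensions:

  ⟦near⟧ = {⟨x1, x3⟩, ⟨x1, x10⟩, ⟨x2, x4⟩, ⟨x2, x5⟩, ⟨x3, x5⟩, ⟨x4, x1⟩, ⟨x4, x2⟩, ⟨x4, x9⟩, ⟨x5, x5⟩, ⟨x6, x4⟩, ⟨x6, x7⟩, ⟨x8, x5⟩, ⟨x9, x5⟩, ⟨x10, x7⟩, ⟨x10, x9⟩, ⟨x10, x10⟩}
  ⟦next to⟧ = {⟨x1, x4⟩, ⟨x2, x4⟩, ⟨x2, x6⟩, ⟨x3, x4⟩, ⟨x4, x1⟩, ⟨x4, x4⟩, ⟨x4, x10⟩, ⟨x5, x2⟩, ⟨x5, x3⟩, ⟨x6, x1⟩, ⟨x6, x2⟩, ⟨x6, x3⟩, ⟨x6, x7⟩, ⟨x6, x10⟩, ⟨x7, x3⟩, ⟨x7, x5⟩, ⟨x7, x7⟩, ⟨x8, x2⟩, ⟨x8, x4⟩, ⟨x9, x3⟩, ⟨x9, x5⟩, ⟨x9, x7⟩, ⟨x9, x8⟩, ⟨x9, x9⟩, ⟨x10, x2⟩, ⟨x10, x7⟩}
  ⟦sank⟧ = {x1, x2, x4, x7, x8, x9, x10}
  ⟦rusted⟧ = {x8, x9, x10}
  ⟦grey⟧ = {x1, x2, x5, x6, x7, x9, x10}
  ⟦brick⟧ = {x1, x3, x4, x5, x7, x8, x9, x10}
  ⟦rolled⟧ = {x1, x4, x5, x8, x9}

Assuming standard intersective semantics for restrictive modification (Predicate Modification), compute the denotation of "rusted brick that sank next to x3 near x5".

{x9}

⟦that sank⟧ = ⟦sank⟧ = {x1, x2, x4, x7, x8, x9, x10}
⟦next to x3⟧ = {x : ⟨x, x3⟩ ∈ ⟦next to⟧} = {x5, x6, x7, x9}
⟦near x5⟧ = {x : ⟨x, x5⟩ ∈ ⟦near⟧} = {x2, x3, x5, x8, x9}
⟦brick⟧ = {x1, x3, x4, x5, x7, x8, x9, x10}
… ∩ ⟦that sank⟧ = {x1, x3, x4, x5, x7, x8, x9, x10} ∩ {x1, x2, x4, x7, x8, x9, x10} = {x1, x4, x7, x8, x9, x10}
… ∩ ⟦next to x3⟧ = {x1, x4, x7, x8, x9, x10} ∩ {x5, x6, x7, x9} = {x7, x9}
… ∩ ⟦near x5⟧ = {x7, x9} ∩ {x2, x3, x5, x8, x9} = {x9}
… ∩ ⟦rusted⟧ = {x9} ∩ {x8, x9, x10} = {x9}
So ⟦rusted brick that sank next to x3 near x5⟧ = {x9}.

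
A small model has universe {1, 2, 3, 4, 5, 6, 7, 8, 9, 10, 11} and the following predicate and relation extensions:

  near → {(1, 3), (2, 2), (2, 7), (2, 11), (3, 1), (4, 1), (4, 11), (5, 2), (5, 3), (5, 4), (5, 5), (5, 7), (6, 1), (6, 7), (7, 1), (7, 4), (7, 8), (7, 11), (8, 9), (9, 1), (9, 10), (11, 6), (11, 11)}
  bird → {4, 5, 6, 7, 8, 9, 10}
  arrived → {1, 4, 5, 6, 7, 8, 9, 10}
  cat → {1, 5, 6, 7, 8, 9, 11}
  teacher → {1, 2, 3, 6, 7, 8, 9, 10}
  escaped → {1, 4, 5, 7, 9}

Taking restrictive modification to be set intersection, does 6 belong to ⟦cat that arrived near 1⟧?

⟦that arrived⟧ = ⟦arrived⟧ = {1, 4, 5, 6, 7, 8, 9, 10}
⟦near 1⟧ = {x : ⟨x, 1⟩ ∈ ⟦near⟧} = {3, 4, 6, 7, 9}
⟦cat⟧ = {1, 5, 6, 7, 8, 9, 11}
… ∩ ⟦that arrived⟧ = {1, 5, 6, 7, 8, 9, 11} ∩ {1, 4, 5, 6, 7, 8, 9, 10} = {1, 5, 6, 7, 8, 9}
… ∩ ⟦near 1⟧ = {1, 5, 6, 7, 8, 9} ∩ {3, 4, 6, 7, 9} = {6, 7, 9}
⟦cat that arrived near 1⟧ = {6, 7, 9}; 6 ∈ this set.

yes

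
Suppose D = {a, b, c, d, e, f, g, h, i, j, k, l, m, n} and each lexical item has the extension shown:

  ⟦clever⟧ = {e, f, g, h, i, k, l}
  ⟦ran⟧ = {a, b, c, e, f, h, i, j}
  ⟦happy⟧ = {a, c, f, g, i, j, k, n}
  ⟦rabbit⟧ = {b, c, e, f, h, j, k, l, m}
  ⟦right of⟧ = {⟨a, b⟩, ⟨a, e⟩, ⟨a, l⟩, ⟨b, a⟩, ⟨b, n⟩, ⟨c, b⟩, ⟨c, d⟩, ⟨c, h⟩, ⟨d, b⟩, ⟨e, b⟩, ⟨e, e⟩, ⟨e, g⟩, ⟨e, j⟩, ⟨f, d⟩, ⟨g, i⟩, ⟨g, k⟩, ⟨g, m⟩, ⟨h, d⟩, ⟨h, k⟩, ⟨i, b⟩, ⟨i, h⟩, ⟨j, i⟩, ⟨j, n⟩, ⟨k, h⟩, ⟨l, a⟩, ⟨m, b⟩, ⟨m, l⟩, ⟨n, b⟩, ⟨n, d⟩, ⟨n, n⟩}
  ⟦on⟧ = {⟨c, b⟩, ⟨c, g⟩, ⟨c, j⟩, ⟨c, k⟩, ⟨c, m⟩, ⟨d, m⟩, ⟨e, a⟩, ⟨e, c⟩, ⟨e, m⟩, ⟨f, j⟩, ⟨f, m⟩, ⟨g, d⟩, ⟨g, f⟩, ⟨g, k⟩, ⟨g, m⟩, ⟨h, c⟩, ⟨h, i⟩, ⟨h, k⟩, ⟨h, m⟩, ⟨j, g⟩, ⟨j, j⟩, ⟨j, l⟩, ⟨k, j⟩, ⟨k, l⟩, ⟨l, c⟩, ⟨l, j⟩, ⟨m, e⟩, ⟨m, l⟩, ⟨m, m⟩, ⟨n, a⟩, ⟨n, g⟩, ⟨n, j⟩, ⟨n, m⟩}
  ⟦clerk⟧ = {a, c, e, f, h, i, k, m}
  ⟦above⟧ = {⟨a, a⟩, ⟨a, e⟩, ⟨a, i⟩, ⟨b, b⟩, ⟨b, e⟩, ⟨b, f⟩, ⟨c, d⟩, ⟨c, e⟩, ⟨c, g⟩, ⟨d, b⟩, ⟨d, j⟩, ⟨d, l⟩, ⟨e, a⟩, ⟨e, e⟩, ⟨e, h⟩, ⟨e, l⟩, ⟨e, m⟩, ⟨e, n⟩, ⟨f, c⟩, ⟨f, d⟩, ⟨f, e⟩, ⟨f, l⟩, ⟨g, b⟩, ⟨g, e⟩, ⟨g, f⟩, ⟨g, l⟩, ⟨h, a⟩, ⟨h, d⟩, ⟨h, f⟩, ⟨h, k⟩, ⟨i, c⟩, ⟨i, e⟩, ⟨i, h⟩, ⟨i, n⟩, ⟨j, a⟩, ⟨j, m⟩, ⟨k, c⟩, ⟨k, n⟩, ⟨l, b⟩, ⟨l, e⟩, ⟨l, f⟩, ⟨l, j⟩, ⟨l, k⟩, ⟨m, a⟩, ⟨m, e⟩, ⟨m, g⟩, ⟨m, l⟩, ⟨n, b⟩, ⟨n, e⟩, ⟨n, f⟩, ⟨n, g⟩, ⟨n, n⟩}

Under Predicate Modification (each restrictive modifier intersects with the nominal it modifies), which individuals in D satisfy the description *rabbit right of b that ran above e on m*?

⟦right of b⟧ = {x : ⟨x, b⟩ ∈ ⟦right of⟧} = {a, c, d, e, i, m, n}
⟦that ran⟧ = ⟦ran⟧ = {a, b, c, e, f, h, i, j}
⟦above e⟧ = {x : ⟨x, e⟩ ∈ ⟦above⟧} = {a, b, c, e, f, g, i, l, m, n}
⟦on m⟧ = {x : ⟨x, m⟩ ∈ ⟦on⟧} = {c, d, e, f, g, h, m, n}
⟦rabbit⟧ = {b, c, e, f, h, j, k, l, m}
… ∩ ⟦right of b⟧ = {b, c, e, f, h, j, k, l, m} ∩ {a, c, d, e, i, m, n} = {c, e, m}
… ∩ ⟦that ran⟧ = {c, e, m} ∩ {a, b, c, e, f, h, i, j} = {c, e}
… ∩ ⟦above e⟧ = {c, e} ∩ {a, b, c, e, f, g, i, l, m, n} = {c, e}
… ∩ ⟦on m⟧ = {c, e} ∩ {c, d, e, f, g, h, m, n} = {c, e}
So ⟦rabbit right of b that ran above e on m⟧ = {c, e}.

{c, e}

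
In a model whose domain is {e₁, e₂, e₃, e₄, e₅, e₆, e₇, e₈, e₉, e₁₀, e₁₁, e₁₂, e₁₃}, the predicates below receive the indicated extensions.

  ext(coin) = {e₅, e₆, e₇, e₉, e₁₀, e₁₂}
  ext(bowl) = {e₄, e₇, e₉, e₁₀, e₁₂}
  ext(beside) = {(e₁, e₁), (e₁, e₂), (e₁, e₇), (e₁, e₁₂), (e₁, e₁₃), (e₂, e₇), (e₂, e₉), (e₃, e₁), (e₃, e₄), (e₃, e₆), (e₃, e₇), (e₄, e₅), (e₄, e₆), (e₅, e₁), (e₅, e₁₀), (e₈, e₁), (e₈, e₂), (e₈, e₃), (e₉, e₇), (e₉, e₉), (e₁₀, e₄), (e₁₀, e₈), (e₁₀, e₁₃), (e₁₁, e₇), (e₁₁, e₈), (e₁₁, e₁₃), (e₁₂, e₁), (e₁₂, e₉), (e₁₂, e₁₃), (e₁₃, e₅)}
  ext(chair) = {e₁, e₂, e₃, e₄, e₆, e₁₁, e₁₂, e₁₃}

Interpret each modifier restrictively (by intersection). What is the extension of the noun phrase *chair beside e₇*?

{e₁, e₂, e₃, e₁₁}

⟦beside e₇⟧ = {x : ⟨x, e₇⟩ ∈ ⟦beside⟧} = {e₁, e₂, e₃, e₉, e₁₁}
⟦chair⟧ = {e₁, e₂, e₃, e₄, e₆, e₁₁, e₁₂, e₁₃}
… ∩ ⟦beside e₇⟧ = {e₁, e₂, e₃, e₄, e₆, e₁₁, e₁₂, e₁₃} ∩ {e₁, e₂, e₃, e₉, e₁₁} = {e₁, e₂, e₃, e₁₁}
So ⟦chair beside e₇⟧ = {e₁, e₂, e₃, e₁₁}.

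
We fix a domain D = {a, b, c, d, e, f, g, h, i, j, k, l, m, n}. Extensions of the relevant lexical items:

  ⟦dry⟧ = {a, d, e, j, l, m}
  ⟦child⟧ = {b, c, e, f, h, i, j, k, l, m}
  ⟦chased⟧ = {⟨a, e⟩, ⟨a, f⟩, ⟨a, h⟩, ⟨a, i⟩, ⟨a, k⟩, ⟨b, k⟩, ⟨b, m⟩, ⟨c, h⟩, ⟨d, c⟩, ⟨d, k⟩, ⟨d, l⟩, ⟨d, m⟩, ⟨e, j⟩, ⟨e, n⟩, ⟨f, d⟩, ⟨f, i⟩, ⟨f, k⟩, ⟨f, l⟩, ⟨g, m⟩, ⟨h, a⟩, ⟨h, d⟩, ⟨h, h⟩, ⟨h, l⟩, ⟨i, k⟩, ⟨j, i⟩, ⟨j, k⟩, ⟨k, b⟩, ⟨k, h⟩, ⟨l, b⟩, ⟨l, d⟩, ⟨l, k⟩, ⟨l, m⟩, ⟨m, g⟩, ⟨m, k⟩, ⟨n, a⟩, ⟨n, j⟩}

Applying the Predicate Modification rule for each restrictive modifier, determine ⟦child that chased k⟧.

⟦that chased k⟧ = {x : ⟨x, k⟩ ∈ ⟦chased⟧} = {a, b, d, f, i, j, l, m}
⟦child⟧ = {b, c, e, f, h, i, j, k, l, m}
… ∩ ⟦that chased k⟧ = {b, c, e, f, h, i, j, k, l, m} ∩ {a, b, d, f, i, j, l, m} = {b, f, i, j, l, m}
So ⟦child that chased k⟧ = {b, f, i, j, l, m}.

{b, f, i, j, l, m}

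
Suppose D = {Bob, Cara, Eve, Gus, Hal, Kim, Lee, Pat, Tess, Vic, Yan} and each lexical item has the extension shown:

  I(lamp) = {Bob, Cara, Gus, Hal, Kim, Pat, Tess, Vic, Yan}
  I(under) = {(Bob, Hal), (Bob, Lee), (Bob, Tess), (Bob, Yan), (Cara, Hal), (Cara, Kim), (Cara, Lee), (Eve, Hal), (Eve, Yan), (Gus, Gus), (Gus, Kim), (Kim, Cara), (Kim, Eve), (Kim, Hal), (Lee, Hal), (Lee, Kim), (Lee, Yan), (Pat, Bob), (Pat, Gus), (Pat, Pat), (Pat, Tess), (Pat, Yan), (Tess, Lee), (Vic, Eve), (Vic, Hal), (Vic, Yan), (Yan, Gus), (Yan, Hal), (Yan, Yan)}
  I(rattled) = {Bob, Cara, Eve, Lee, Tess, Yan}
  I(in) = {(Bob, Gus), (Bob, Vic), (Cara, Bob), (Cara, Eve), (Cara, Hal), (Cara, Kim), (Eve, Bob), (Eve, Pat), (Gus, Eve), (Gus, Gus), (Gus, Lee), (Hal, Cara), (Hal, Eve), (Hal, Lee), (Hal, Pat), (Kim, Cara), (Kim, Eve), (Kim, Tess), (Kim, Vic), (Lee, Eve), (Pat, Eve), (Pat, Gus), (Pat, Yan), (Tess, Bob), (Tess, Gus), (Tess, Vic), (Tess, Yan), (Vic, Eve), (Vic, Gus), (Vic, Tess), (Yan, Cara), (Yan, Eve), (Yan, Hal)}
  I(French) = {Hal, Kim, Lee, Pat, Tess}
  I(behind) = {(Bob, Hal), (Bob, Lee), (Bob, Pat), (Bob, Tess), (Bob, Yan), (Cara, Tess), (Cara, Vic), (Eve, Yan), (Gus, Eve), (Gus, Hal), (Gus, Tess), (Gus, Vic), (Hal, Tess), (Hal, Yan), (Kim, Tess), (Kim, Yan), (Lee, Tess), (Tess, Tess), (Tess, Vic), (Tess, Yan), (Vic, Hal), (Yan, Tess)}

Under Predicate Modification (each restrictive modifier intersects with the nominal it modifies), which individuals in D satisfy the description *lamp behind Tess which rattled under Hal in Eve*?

⟦behind Tess⟧ = {x : ⟨x, Tess⟩ ∈ ⟦behind⟧} = {Bob, Cara, Gus, Hal, Kim, Lee, Tess, Yan}
⟦which rattled⟧ = ⟦rattled⟧ = {Bob, Cara, Eve, Lee, Tess, Yan}
⟦under Hal⟧ = {x : ⟨x, Hal⟩ ∈ ⟦under⟧} = {Bob, Cara, Eve, Kim, Lee, Vic, Yan}
⟦in Eve⟧ = {x : ⟨x, Eve⟩ ∈ ⟦in⟧} = {Cara, Gus, Hal, Kim, Lee, Pat, Vic, Yan}
⟦lamp⟧ = {Bob, Cara, Gus, Hal, Kim, Pat, Tess, Vic, Yan}
… ∩ ⟦behind Tess⟧ = {Bob, Cara, Gus, Hal, Kim, Pat, Tess, Vic, Yan} ∩ {Bob, Cara, Gus, Hal, Kim, Lee, Tess, Yan} = {Bob, Cara, Gus, Hal, Kim, Tess, Yan}
… ∩ ⟦which rattled⟧ = {Bob, Cara, Gus, Hal, Kim, Tess, Yan} ∩ {Bob, Cara, Eve, Lee, Tess, Yan} = {Bob, Cara, Tess, Yan}
… ∩ ⟦under Hal⟧ = {Bob, Cara, Tess, Yan} ∩ {Bob, Cara, Eve, Kim, Lee, Vic, Yan} = {Bob, Cara, Yan}
… ∩ ⟦in Eve⟧ = {Bob, Cara, Yan} ∩ {Cara, Gus, Hal, Kim, Lee, Pat, Vic, Yan} = {Cara, Yan}
So ⟦lamp behind Tess which rattled under Hal in Eve⟧ = {Cara, Yan}.

{Cara, Yan}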